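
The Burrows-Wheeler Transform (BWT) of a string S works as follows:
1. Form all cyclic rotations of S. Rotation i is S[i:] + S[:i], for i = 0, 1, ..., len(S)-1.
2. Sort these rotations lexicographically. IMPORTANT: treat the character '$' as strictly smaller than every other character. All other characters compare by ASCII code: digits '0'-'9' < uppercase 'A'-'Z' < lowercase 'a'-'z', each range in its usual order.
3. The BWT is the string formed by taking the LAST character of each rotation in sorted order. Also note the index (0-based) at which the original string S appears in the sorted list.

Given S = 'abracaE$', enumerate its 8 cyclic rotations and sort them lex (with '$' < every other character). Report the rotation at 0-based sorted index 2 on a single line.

Answer: aE$abrac

Derivation:
All 8 rotations (rotation i = S[i:]+S[:i]):
  rot[0] = abracaE$
  rot[1] = bracaE$a
  rot[2] = racaE$ab
  rot[3] = acaE$abr
  rot[4] = caE$abra
  rot[5] = aE$abrac
  rot[6] = E$abraca
  rot[7] = $abracaE
Sorted (with $ < everything):
  sorted[0] = $abracaE
  sorted[1] = E$abraca
  sorted[2] = aE$abrac
  sorted[3] = abracaE$
  sorted[4] = acaE$abr
  sorted[5] = bracaE$a
  sorted[6] = caE$abra
  sorted[7] = racaE$ab
sorted[2] = aE$abrac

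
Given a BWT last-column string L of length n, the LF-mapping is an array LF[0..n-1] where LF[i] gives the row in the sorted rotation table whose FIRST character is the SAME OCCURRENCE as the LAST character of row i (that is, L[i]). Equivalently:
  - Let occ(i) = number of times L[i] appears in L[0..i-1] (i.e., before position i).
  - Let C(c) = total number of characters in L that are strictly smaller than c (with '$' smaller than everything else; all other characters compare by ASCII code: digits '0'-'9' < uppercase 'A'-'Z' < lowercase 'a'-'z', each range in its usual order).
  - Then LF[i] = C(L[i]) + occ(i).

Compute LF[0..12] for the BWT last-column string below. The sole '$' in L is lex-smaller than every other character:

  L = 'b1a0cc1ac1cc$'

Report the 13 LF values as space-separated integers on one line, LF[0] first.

Answer: 7 2 5 1 8 9 3 6 10 4 11 12 0

Derivation:
Char counts: '$':1, '0':1, '1':3, 'a':2, 'b':1, 'c':5
C (first-col start): C('$')=0, C('0')=1, C('1')=2, C('a')=5, C('b')=7, C('c')=8
L[0]='b': occ=0, LF[0]=C('b')+0=7+0=7
L[1]='1': occ=0, LF[1]=C('1')+0=2+0=2
L[2]='a': occ=0, LF[2]=C('a')+0=5+0=5
L[3]='0': occ=0, LF[3]=C('0')+0=1+0=1
L[4]='c': occ=0, LF[4]=C('c')+0=8+0=8
L[5]='c': occ=1, LF[5]=C('c')+1=8+1=9
L[6]='1': occ=1, LF[6]=C('1')+1=2+1=3
L[7]='a': occ=1, LF[7]=C('a')+1=5+1=6
L[8]='c': occ=2, LF[8]=C('c')+2=8+2=10
L[9]='1': occ=2, LF[9]=C('1')+2=2+2=4
L[10]='c': occ=3, LF[10]=C('c')+3=8+3=11
L[11]='c': occ=4, LF[11]=C('c')+4=8+4=12
L[12]='$': occ=0, LF[12]=C('$')+0=0+0=0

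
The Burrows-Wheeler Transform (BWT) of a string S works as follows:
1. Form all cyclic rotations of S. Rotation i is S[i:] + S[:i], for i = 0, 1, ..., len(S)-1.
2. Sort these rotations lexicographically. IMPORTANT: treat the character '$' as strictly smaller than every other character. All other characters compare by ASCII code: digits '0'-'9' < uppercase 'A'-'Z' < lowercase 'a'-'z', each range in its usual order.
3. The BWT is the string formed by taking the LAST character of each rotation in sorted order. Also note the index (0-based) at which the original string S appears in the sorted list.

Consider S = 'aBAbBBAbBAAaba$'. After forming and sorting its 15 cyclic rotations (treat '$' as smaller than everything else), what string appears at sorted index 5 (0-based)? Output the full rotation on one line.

All 15 rotations (rotation i = S[i:]+S[:i]):
  rot[0] = aBAbBBAbBAAaba$
  rot[1] = BAbBBAbBAAaba$a
  rot[2] = AbBBAbBAAaba$aB
  rot[3] = bBBAbBAAaba$aBA
  rot[4] = BBAbBAAaba$aBAb
  rot[5] = BAbBAAaba$aBAbB
  rot[6] = AbBAAaba$aBAbBB
  rot[7] = bBAAaba$aBAbBBA
  rot[8] = BAAaba$aBAbBBAb
  rot[9] = AAaba$aBAbBBAbB
  rot[10] = Aaba$aBAbBBAbBA
  rot[11] = aba$aBAbBBAbBAA
  rot[12] = ba$aBAbBBAbBAAa
  rot[13] = a$aBAbBBAbBAAab
  rot[14] = $aBAbBBAbBAAaba
Sorted (with $ < everything):
  sorted[0] = $aBAbBBAbBAAaba
  sorted[1] = AAaba$aBAbBBAbB
  sorted[2] = Aaba$aBAbBBAbBA
  sorted[3] = AbBAAaba$aBAbBB
  sorted[4] = AbBBAbBAAaba$aB
  sorted[5] = BAAaba$aBAbBBAb
  sorted[6] = BAbBAAaba$aBAbB
  sorted[7] = BAbBBAbBAAaba$a
  sorted[8] = BBAbBAAaba$aBAb
  sorted[9] = a$aBAbBBAbBAAab
  sorted[10] = aBAbBBAbBAAaba$
  sorted[11] = aba$aBAbBBAbBAA
  sorted[12] = bBAAaba$aBAbBBA
  sorted[13] = bBBAbBAAaba$aBA
  sorted[14] = ba$aBAbBBAbBAAa
sorted[5] = BAAaba$aBAbBBAb

Answer: BAAaba$aBAbBBAb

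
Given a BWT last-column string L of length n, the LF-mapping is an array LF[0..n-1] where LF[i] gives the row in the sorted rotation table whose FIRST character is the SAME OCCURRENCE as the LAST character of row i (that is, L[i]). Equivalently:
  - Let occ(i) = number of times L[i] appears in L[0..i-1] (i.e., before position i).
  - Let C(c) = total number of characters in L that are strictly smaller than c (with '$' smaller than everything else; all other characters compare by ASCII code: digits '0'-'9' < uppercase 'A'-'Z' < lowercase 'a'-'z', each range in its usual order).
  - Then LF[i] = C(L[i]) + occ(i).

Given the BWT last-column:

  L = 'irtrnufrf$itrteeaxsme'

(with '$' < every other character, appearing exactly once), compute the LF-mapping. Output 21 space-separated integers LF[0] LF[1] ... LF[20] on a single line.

Char counts: '$':1, 'a':1, 'e':3, 'f':2, 'i':2, 'm':1, 'n':1, 'r':4, 's':1, 't':3, 'u':1, 'x':1
C (first-col start): C('$')=0, C('a')=1, C('e')=2, C('f')=5, C('i')=7, C('m')=9, C('n')=10, C('r')=11, C('s')=15, C('t')=16, C('u')=19, C('x')=20
L[0]='i': occ=0, LF[0]=C('i')+0=7+0=7
L[1]='r': occ=0, LF[1]=C('r')+0=11+0=11
L[2]='t': occ=0, LF[2]=C('t')+0=16+0=16
L[3]='r': occ=1, LF[3]=C('r')+1=11+1=12
L[4]='n': occ=0, LF[4]=C('n')+0=10+0=10
L[5]='u': occ=0, LF[5]=C('u')+0=19+0=19
L[6]='f': occ=0, LF[6]=C('f')+0=5+0=5
L[7]='r': occ=2, LF[7]=C('r')+2=11+2=13
L[8]='f': occ=1, LF[8]=C('f')+1=5+1=6
L[9]='$': occ=0, LF[9]=C('$')+0=0+0=0
L[10]='i': occ=1, LF[10]=C('i')+1=7+1=8
L[11]='t': occ=1, LF[11]=C('t')+1=16+1=17
L[12]='r': occ=3, LF[12]=C('r')+3=11+3=14
L[13]='t': occ=2, LF[13]=C('t')+2=16+2=18
L[14]='e': occ=0, LF[14]=C('e')+0=2+0=2
L[15]='e': occ=1, LF[15]=C('e')+1=2+1=3
L[16]='a': occ=0, LF[16]=C('a')+0=1+0=1
L[17]='x': occ=0, LF[17]=C('x')+0=20+0=20
L[18]='s': occ=0, LF[18]=C('s')+0=15+0=15
L[19]='m': occ=0, LF[19]=C('m')+0=9+0=9
L[20]='e': occ=2, LF[20]=C('e')+2=2+2=4

Answer: 7 11 16 12 10 19 5 13 6 0 8 17 14 18 2 3 1 20 15 9 4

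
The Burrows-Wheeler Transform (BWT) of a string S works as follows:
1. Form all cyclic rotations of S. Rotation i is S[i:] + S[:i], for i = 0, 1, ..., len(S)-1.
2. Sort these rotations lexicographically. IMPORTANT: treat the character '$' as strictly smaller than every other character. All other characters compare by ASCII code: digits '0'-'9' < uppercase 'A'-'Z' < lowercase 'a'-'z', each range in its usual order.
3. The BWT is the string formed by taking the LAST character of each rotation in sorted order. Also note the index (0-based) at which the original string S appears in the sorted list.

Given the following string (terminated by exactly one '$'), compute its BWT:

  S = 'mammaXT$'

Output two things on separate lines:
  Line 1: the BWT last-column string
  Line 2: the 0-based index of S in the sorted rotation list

All 8 rotations (rotation i = S[i:]+S[:i]):
  rot[0] = mammaXT$
  rot[1] = ammaXT$m
  rot[2] = mmaXT$ma
  rot[3] = maXT$mam
  rot[4] = aXT$mamm
  rot[5] = XT$mamma
  rot[6] = T$mammaX
  rot[7] = $mammaXT
Sorted (with $ < everything):
  sorted[0] = $mammaXT  (last char: 'T')
  sorted[1] = T$mammaX  (last char: 'X')
  sorted[2] = XT$mamma  (last char: 'a')
  sorted[3] = aXT$mamm  (last char: 'm')
  sorted[4] = ammaXT$m  (last char: 'm')
  sorted[5] = maXT$mam  (last char: 'm')
  sorted[6] = mammaXT$  (last char: '$')
  sorted[7] = mmaXT$ma  (last char: 'a')
Last column: TXammm$a
Original string S is at sorted index 6

Answer: TXammm$a
6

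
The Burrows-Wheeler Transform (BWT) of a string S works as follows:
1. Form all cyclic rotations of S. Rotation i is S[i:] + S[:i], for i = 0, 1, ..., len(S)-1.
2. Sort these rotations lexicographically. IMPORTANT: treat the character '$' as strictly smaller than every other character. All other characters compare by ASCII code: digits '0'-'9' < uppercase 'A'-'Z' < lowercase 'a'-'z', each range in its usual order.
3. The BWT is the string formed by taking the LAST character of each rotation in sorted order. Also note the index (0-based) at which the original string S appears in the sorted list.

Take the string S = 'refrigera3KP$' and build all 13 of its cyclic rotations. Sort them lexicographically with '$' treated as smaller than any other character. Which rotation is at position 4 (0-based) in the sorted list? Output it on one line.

All 13 rotations (rotation i = S[i:]+S[:i]):
  rot[0] = refrigera3KP$
  rot[1] = efrigera3KP$r
  rot[2] = frigera3KP$re
  rot[3] = rigera3KP$ref
  rot[4] = igera3KP$refr
  rot[5] = gera3KP$refri
  rot[6] = era3KP$refrig
  rot[7] = ra3KP$refrige
  rot[8] = a3KP$refriger
  rot[9] = 3KP$refrigera
  rot[10] = KP$refrigera3
  rot[11] = P$refrigera3K
  rot[12] = $refrigera3KP
Sorted (with $ < everything):
  sorted[0] = $refrigera3KP
  sorted[1] = 3KP$refrigera
  sorted[2] = KP$refrigera3
  sorted[3] = P$refrigera3K
  sorted[4] = a3KP$refriger
  sorted[5] = efrigera3KP$r
  sorted[6] = era3KP$refrig
  sorted[7] = frigera3KP$re
  sorted[8] = gera3KP$refri
  sorted[9] = igera3KP$refr
  sorted[10] = ra3KP$refrige
  sorted[11] = refrigera3KP$
  sorted[12] = rigera3KP$ref
sorted[4] = a3KP$refriger

Answer: a3KP$refriger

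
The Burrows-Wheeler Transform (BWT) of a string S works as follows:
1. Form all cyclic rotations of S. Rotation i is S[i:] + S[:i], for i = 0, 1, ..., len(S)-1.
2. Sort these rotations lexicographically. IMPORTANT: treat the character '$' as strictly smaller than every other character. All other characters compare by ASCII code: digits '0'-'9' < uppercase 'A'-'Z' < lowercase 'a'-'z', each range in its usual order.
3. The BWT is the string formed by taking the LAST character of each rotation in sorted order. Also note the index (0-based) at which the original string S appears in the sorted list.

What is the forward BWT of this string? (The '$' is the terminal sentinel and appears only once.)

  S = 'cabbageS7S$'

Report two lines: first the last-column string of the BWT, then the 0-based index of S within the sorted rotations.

Answer: SS7ecbba$ga
8

Derivation:
All 11 rotations (rotation i = S[i:]+S[:i]):
  rot[0] = cabbageS7S$
  rot[1] = abbageS7S$c
  rot[2] = bbageS7S$ca
  rot[3] = bageS7S$cab
  rot[4] = ageS7S$cabb
  rot[5] = geS7S$cabba
  rot[6] = eS7S$cabbag
  rot[7] = S7S$cabbage
  rot[8] = 7S$cabbageS
  rot[9] = S$cabbageS7
  rot[10] = $cabbageS7S
Sorted (with $ < everything):
  sorted[0] = $cabbageS7S  (last char: 'S')
  sorted[1] = 7S$cabbageS  (last char: 'S')
  sorted[2] = S$cabbageS7  (last char: '7')
  sorted[3] = S7S$cabbage  (last char: 'e')
  sorted[4] = abbageS7S$c  (last char: 'c')
  sorted[5] = ageS7S$cabb  (last char: 'b')
  sorted[6] = bageS7S$cab  (last char: 'b')
  sorted[7] = bbageS7S$ca  (last char: 'a')
  sorted[8] = cabbageS7S$  (last char: '$')
  sorted[9] = eS7S$cabbag  (last char: 'g')
  sorted[10] = geS7S$cabba  (last char: 'a')
Last column: SS7ecbba$ga
Original string S is at sorted index 8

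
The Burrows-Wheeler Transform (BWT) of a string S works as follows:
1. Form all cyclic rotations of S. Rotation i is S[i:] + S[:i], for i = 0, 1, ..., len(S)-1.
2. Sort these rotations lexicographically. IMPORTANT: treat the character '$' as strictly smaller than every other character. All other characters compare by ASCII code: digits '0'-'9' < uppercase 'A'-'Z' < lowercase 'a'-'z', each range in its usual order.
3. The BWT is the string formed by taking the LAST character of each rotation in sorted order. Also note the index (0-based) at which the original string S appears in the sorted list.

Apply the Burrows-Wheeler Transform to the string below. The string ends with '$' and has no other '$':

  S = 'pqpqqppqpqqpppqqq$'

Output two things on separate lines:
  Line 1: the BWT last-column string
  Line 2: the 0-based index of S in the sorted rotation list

Answer: qqqpp$qqpqqqppqppp
5

Derivation:
All 18 rotations (rotation i = S[i:]+S[:i]):
  rot[0] = pqpqqppqpqqpppqqq$
  rot[1] = qpqqppqpqqpppqqq$p
  rot[2] = pqqppqpqqpppqqq$pq
  rot[3] = qqppqpqqpppqqq$pqp
  rot[4] = qppqpqqpppqqq$pqpq
  rot[5] = ppqpqqpppqqq$pqpqq
  rot[6] = pqpqqpppqqq$pqpqqp
  rot[7] = qpqqpppqqq$pqpqqpp
  rot[8] = pqqpppqqq$pqpqqppq
  rot[9] = qqpppqqq$pqpqqppqp
  rot[10] = qpppqqq$pqpqqppqpq
  rot[11] = pppqqq$pqpqqppqpqq
  rot[12] = ppqqq$pqpqqppqpqqp
  rot[13] = pqqq$pqpqqppqpqqpp
  rot[14] = qqq$pqpqqppqpqqppp
  rot[15] = qq$pqpqqppqpqqpppq
  rot[16] = q$pqpqqppqpqqpppqq
  rot[17] = $pqpqqppqpqqpppqqq
Sorted (with $ < everything):
  sorted[0] = $pqpqqppqpqqpppqqq  (last char: 'q')
  sorted[1] = pppqqq$pqpqqppqpqq  (last char: 'q')
  sorted[2] = ppqpqqpppqqq$pqpqq  (last char: 'q')
  sorted[3] = ppqqq$pqpqqppqpqqp  (last char: 'p')
  sorted[4] = pqpqqpppqqq$pqpqqp  (last char: 'p')
  sorted[5] = pqpqqppqpqqpppqqq$  (last char: '$')
  sorted[6] = pqqpppqqq$pqpqqppq  (last char: 'q')
  sorted[7] = pqqppqpqqpppqqq$pq  (last char: 'q')
  sorted[8] = pqqq$pqpqqppqpqqpp  (last char: 'p')
  sorted[9] = q$pqpqqppqpqqpppqq  (last char: 'q')
  sorted[10] = qpppqqq$pqpqqppqpq  (last char: 'q')
  sorted[11] = qppqpqqpppqqq$pqpq  (last char: 'q')
  sorted[12] = qpqqpppqqq$pqpqqpp  (last char: 'p')
  sorted[13] = qpqqppqpqqpppqqq$p  (last char: 'p')
  sorted[14] = qq$pqpqqppqpqqpppq  (last char: 'q')
  sorted[15] = qqpppqqq$pqpqqppqp  (last char: 'p')
  sorted[16] = qqppqpqqpppqqq$pqp  (last char: 'p')
  sorted[17] = qqq$pqpqqppqpqqppp  (last char: 'p')
Last column: qqqpp$qqpqqqppqppp
Original string S is at sorted index 5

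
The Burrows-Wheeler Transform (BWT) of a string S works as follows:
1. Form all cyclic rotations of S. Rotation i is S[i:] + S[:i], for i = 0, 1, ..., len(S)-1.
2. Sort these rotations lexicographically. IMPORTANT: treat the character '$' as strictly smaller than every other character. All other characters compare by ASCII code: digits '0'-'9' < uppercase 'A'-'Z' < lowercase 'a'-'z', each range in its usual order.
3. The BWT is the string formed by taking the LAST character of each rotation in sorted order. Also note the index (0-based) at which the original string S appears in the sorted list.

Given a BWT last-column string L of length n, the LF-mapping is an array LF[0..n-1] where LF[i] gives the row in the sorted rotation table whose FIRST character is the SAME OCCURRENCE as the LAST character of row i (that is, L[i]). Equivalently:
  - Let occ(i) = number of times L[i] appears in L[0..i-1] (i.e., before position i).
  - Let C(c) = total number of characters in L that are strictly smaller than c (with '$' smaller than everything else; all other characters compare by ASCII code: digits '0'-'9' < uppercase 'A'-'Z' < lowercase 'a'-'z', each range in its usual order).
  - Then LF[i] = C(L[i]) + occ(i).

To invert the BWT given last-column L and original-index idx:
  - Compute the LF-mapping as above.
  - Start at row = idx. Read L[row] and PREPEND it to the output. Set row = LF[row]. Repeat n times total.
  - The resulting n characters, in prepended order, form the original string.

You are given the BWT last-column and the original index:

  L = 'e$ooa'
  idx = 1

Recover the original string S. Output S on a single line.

LF mapping: 2 0 3 4 1
Walk LF starting at row 1, prepending L[row]:
  step 1: row=1, L[1]='$', prepend. Next row=LF[1]=0
  step 2: row=0, L[0]='e', prepend. Next row=LF[0]=2
  step 3: row=2, L[2]='o', prepend. Next row=LF[2]=3
  step 4: row=3, L[3]='o', prepend. Next row=LF[3]=4
  step 5: row=4, L[4]='a', prepend. Next row=LF[4]=1
Reversed output: aooe$

Answer: aooe$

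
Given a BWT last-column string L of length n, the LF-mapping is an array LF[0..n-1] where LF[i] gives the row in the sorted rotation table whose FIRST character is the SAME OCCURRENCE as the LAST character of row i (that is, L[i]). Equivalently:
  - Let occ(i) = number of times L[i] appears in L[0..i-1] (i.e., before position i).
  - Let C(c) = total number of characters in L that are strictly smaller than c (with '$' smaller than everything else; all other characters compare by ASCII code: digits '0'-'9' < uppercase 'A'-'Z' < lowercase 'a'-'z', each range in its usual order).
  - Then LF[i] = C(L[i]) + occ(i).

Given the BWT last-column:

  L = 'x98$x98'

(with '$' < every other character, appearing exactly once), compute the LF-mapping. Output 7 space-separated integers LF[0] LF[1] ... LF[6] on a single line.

Answer: 5 3 1 0 6 4 2

Derivation:
Char counts: '$':1, '8':2, '9':2, 'x':2
C (first-col start): C('$')=0, C('8')=1, C('9')=3, C('x')=5
L[0]='x': occ=0, LF[0]=C('x')+0=5+0=5
L[1]='9': occ=0, LF[1]=C('9')+0=3+0=3
L[2]='8': occ=0, LF[2]=C('8')+0=1+0=1
L[3]='$': occ=0, LF[3]=C('$')+0=0+0=0
L[4]='x': occ=1, LF[4]=C('x')+1=5+1=6
L[5]='9': occ=1, LF[5]=C('9')+1=3+1=4
L[6]='8': occ=1, LF[6]=C('8')+1=1+1=2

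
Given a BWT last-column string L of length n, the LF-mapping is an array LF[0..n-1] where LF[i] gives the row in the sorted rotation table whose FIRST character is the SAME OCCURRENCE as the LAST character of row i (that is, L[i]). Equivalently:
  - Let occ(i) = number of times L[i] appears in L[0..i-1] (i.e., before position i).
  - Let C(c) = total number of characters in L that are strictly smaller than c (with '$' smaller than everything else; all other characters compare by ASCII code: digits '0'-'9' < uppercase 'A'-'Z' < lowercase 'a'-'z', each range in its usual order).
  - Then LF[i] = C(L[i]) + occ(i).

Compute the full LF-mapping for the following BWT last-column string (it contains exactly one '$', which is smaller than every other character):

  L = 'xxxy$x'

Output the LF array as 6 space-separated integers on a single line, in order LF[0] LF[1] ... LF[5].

Answer: 1 2 3 5 0 4

Derivation:
Char counts: '$':1, 'x':4, 'y':1
C (first-col start): C('$')=0, C('x')=1, C('y')=5
L[0]='x': occ=0, LF[0]=C('x')+0=1+0=1
L[1]='x': occ=1, LF[1]=C('x')+1=1+1=2
L[2]='x': occ=2, LF[2]=C('x')+2=1+2=3
L[3]='y': occ=0, LF[3]=C('y')+0=5+0=5
L[4]='$': occ=0, LF[4]=C('$')+0=0+0=0
L[5]='x': occ=3, LF[5]=C('x')+3=1+3=4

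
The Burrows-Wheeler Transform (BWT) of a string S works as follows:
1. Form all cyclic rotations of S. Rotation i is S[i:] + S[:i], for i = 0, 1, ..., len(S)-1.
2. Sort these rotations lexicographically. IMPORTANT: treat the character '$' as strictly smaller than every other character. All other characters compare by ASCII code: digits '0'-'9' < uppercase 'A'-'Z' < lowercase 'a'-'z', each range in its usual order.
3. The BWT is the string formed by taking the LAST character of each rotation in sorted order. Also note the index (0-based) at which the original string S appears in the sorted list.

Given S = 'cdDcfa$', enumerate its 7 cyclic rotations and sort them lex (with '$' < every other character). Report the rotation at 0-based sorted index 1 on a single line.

Answer: Dcfa$cd

Derivation:
All 7 rotations (rotation i = S[i:]+S[:i]):
  rot[0] = cdDcfa$
  rot[1] = dDcfa$c
  rot[2] = Dcfa$cd
  rot[3] = cfa$cdD
  rot[4] = fa$cdDc
  rot[5] = a$cdDcf
  rot[6] = $cdDcfa
Sorted (with $ < everything):
  sorted[0] = $cdDcfa
  sorted[1] = Dcfa$cd
  sorted[2] = a$cdDcf
  sorted[3] = cdDcfa$
  sorted[4] = cfa$cdD
  sorted[5] = dDcfa$c
  sorted[6] = fa$cdDc
sorted[1] = Dcfa$cd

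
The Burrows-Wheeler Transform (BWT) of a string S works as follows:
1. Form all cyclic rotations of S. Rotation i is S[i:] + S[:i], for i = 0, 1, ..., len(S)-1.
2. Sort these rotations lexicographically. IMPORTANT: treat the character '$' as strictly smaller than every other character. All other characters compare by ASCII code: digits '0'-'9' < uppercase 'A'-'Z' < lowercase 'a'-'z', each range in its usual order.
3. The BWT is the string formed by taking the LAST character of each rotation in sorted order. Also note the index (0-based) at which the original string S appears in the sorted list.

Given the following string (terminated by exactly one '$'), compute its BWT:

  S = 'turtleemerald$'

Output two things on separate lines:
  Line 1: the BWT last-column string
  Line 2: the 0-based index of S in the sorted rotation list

Answer: drllemateeur$t
12

Derivation:
All 14 rotations (rotation i = S[i:]+S[:i]):
  rot[0] = turtleemerald$
  rot[1] = urtleemerald$t
  rot[2] = rtleemerald$tu
  rot[3] = tleemerald$tur
  rot[4] = leemerald$turt
  rot[5] = eemerald$turtl
  rot[6] = emerald$turtle
  rot[7] = merald$turtlee
  rot[8] = erald$turtleem
  rot[9] = rald$turtleeme
  rot[10] = ald$turtleemer
  rot[11] = ld$turtleemera
  rot[12] = d$turtleemeral
  rot[13] = $turtleemerald
Sorted (with $ < everything):
  sorted[0] = $turtleemerald  (last char: 'd')
  sorted[1] = ald$turtleemer  (last char: 'r')
  sorted[2] = d$turtleemeral  (last char: 'l')
  sorted[3] = eemerald$turtl  (last char: 'l')
  sorted[4] = emerald$turtle  (last char: 'e')
  sorted[5] = erald$turtleem  (last char: 'm')
  sorted[6] = ld$turtleemera  (last char: 'a')
  sorted[7] = leemerald$turt  (last char: 't')
  sorted[8] = merald$turtlee  (last char: 'e')
  sorted[9] = rald$turtleeme  (last char: 'e')
  sorted[10] = rtleemerald$tu  (last char: 'u')
  sorted[11] = tleemerald$tur  (last char: 'r')
  sorted[12] = turtleemerald$  (last char: '$')
  sorted[13] = urtleemerald$t  (last char: 't')
Last column: drllemateeur$t
Original string S is at sorted index 12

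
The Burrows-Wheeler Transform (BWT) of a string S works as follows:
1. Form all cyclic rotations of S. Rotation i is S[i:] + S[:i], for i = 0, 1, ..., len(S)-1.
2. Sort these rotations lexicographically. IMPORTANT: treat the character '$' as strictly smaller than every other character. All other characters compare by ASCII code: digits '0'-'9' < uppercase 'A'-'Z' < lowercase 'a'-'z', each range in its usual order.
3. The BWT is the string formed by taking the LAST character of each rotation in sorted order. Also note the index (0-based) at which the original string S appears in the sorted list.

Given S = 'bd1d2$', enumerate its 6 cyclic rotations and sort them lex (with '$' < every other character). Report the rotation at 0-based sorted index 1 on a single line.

All 6 rotations (rotation i = S[i:]+S[:i]):
  rot[0] = bd1d2$
  rot[1] = d1d2$b
  rot[2] = 1d2$bd
  rot[3] = d2$bd1
  rot[4] = 2$bd1d
  rot[5] = $bd1d2
Sorted (with $ < everything):
  sorted[0] = $bd1d2
  sorted[1] = 1d2$bd
  sorted[2] = 2$bd1d
  sorted[3] = bd1d2$
  sorted[4] = d1d2$b
  sorted[5] = d2$bd1
sorted[1] = 1d2$bd

Answer: 1d2$bd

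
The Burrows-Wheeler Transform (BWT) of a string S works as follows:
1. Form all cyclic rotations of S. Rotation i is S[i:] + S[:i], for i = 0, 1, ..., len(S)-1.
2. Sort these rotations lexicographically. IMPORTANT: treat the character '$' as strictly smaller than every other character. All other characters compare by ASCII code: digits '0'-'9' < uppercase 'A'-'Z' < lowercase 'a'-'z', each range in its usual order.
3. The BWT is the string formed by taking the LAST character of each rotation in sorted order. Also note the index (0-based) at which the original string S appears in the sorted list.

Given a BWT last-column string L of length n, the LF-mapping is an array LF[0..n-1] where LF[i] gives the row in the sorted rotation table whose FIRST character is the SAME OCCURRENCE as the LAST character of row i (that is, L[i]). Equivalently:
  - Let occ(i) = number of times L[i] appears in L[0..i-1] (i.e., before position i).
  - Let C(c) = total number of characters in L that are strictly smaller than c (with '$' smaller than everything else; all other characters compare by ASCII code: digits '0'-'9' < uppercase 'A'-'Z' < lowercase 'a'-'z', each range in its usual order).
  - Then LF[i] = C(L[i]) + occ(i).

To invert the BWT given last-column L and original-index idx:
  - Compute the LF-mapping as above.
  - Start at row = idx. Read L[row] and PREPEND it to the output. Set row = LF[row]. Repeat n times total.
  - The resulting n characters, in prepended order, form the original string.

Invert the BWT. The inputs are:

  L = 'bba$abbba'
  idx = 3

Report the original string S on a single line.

LF mapping: 4 5 1 0 2 6 7 8 3
Walk LF starting at row 3, prepending L[row]:
  step 1: row=3, L[3]='$', prepend. Next row=LF[3]=0
  step 2: row=0, L[0]='b', prepend. Next row=LF[0]=4
  step 3: row=4, L[4]='a', prepend. Next row=LF[4]=2
  step 4: row=2, L[2]='a', prepend. Next row=LF[2]=1
  step 5: row=1, L[1]='b', prepend. Next row=LF[1]=5
  step 6: row=5, L[5]='b', prepend. Next row=LF[5]=6
  step 7: row=6, L[6]='b', prepend. Next row=LF[6]=7
  step 8: row=7, L[7]='b', prepend. Next row=LF[7]=8
  step 9: row=8, L[8]='a', prepend. Next row=LF[8]=3
Reversed output: abbbbaab$

Answer: abbbbaab$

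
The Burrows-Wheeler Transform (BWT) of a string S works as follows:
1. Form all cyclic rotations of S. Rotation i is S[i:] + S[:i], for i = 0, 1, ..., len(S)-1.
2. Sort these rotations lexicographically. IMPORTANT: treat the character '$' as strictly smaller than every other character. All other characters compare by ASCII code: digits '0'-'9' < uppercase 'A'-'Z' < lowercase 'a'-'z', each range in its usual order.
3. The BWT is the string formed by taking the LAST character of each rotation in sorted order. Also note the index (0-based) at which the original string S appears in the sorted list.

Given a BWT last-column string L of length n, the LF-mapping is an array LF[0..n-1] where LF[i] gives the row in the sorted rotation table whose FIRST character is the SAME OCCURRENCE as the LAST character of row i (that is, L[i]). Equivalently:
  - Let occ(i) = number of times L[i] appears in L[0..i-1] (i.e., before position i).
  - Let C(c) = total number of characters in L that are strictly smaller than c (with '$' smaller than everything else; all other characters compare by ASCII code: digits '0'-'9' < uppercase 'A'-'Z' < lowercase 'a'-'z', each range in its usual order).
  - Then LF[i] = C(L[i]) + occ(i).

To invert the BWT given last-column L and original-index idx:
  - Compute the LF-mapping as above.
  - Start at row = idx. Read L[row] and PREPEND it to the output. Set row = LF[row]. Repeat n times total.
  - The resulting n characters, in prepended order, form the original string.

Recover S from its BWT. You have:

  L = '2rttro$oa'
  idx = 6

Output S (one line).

LF mapping: 1 5 7 8 6 3 0 4 2
Walk LF starting at row 6, prepending L[row]:
  step 1: row=6, L[6]='$', prepend. Next row=LF[6]=0
  step 2: row=0, L[0]='2', prepend. Next row=LF[0]=1
  step 3: row=1, L[1]='r', prepend. Next row=LF[1]=5
  step 4: row=5, L[5]='o', prepend. Next row=LF[5]=3
  step 5: row=3, L[3]='t', prepend. Next row=LF[3]=8
  step 6: row=8, L[8]='a', prepend. Next row=LF[8]=2
  step 7: row=2, L[2]='t', prepend. Next row=LF[2]=7
  step 8: row=7, L[7]='o', prepend. Next row=LF[7]=4
  step 9: row=4, L[4]='r', prepend. Next row=LF[4]=6
Reversed output: rotator2$

Answer: rotator2$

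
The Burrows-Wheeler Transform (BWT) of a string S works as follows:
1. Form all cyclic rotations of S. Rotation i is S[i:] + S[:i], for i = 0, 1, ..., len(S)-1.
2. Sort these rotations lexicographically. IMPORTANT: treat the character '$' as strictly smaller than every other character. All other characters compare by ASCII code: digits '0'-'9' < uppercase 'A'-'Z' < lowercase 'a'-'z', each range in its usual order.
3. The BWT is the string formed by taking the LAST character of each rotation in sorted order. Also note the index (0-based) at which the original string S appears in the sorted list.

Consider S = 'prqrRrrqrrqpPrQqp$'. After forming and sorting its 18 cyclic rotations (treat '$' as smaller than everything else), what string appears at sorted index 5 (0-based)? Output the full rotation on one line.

Answer: pPrQqp$prqrRrrqrrq

Derivation:
All 18 rotations (rotation i = S[i:]+S[:i]):
  rot[0] = prqrRrrqrrqpPrQqp$
  rot[1] = rqrRrrqrrqpPrQqp$p
  rot[2] = qrRrrqrrqpPrQqp$pr
  rot[3] = rRrrqrrqpPrQqp$prq
  rot[4] = RrrqrrqpPrQqp$prqr
  rot[5] = rrqrrqpPrQqp$prqrR
  rot[6] = rqrrqpPrQqp$prqrRr
  rot[7] = qrrqpPrQqp$prqrRrr
  rot[8] = rrqpPrQqp$prqrRrrq
  rot[9] = rqpPrQqp$prqrRrrqr
  rot[10] = qpPrQqp$prqrRrrqrr
  rot[11] = pPrQqp$prqrRrrqrrq
  rot[12] = PrQqp$prqrRrrqrrqp
  rot[13] = rQqp$prqrRrrqrrqpP
  rot[14] = Qqp$prqrRrrqrrqpPr
  rot[15] = qp$prqrRrrqrrqpPrQ
  rot[16] = p$prqrRrrqrrqpPrQq
  rot[17] = $prqrRrrqrrqpPrQqp
Sorted (with $ < everything):
  sorted[0] = $prqrRrrqrrqpPrQqp
  sorted[1] = PrQqp$prqrRrrqrrqp
  sorted[2] = Qqp$prqrRrrqrrqpPr
  sorted[3] = RrrqrrqpPrQqp$prqr
  sorted[4] = p$prqrRrrqrrqpPrQq
  sorted[5] = pPrQqp$prqrRrrqrrq
  sorted[6] = prqrRrrqrrqpPrQqp$
  sorted[7] = qp$prqrRrrqrrqpPrQ
  sorted[8] = qpPrQqp$prqrRrrqrr
  sorted[9] = qrRrrqrrqpPrQqp$pr
  sorted[10] = qrrqpPrQqp$prqrRrr
  sorted[11] = rQqp$prqrRrrqrrqpP
  sorted[12] = rRrrqrrqpPrQqp$prq
  sorted[13] = rqpPrQqp$prqrRrrqr
  sorted[14] = rqrRrrqrrqpPrQqp$p
  sorted[15] = rqrrqpPrQqp$prqrRr
  sorted[16] = rrqpPrQqp$prqrRrrq
  sorted[17] = rrqrrqpPrQqp$prqrR
sorted[5] = pPrQqp$prqrRrrqrrq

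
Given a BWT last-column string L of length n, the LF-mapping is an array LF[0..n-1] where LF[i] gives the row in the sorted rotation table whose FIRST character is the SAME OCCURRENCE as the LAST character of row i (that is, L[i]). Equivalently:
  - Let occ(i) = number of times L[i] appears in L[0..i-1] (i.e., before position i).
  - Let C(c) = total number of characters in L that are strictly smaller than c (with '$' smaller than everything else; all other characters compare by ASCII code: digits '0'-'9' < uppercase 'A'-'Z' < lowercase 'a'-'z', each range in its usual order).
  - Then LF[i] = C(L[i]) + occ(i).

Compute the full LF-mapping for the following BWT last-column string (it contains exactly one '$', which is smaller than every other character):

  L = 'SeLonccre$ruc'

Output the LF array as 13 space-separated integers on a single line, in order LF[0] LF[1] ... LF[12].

Answer: 2 6 1 9 8 3 4 10 7 0 11 12 5

Derivation:
Char counts: '$':1, 'L':1, 'S':1, 'c':3, 'e':2, 'n':1, 'o':1, 'r':2, 'u':1
C (first-col start): C('$')=0, C('L')=1, C('S')=2, C('c')=3, C('e')=6, C('n')=8, C('o')=9, C('r')=10, C('u')=12
L[0]='S': occ=0, LF[0]=C('S')+0=2+0=2
L[1]='e': occ=0, LF[1]=C('e')+0=6+0=6
L[2]='L': occ=0, LF[2]=C('L')+0=1+0=1
L[3]='o': occ=0, LF[3]=C('o')+0=9+0=9
L[4]='n': occ=0, LF[4]=C('n')+0=8+0=8
L[5]='c': occ=0, LF[5]=C('c')+0=3+0=3
L[6]='c': occ=1, LF[6]=C('c')+1=3+1=4
L[7]='r': occ=0, LF[7]=C('r')+0=10+0=10
L[8]='e': occ=1, LF[8]=C('e')+1=6+1=7
L[9]='$': occ=0, LF[9]=C('$')+0=0+0=0
L[10]='r': occ=1, LF[10]=C('r')+1=10+1=11
L[11]='u': occ=0, LF[11]=C('u')+0=12+0=12
L[12]='c': occ=2, LF[12]=C('c')+2=3+2=5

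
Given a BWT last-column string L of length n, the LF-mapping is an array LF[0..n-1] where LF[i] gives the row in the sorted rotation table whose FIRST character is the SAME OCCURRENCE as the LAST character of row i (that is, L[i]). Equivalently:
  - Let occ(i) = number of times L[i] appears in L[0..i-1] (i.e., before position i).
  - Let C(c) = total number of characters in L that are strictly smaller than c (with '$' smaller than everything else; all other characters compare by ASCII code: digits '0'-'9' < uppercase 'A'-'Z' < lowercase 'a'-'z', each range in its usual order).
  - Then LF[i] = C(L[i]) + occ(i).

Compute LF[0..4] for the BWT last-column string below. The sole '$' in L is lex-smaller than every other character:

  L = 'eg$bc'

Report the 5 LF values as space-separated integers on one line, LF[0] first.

Char counts: '$':1, 'b':1, 'c':1, 'e':1, 'g':1
C (first-col start): C('$')=0, C('b')=1, C('c')=2, C('e')=3, C('g')=4
L[0]='e': occ=0, LF[0]=C('e')+0=3+0=3
L[1]='g': occ=0, LF[1]=C('g')+0=4+0=4
L[2]='$': occ=0, LF[2]=C('$')+0=0+0=0
L[3]='b': occ=0, LF[3]=C('b')+0=1+0=1
L[4]='c': occ=0, LF[4]=C('c')+0=2+0=2

Answer: 3 4 0 1 2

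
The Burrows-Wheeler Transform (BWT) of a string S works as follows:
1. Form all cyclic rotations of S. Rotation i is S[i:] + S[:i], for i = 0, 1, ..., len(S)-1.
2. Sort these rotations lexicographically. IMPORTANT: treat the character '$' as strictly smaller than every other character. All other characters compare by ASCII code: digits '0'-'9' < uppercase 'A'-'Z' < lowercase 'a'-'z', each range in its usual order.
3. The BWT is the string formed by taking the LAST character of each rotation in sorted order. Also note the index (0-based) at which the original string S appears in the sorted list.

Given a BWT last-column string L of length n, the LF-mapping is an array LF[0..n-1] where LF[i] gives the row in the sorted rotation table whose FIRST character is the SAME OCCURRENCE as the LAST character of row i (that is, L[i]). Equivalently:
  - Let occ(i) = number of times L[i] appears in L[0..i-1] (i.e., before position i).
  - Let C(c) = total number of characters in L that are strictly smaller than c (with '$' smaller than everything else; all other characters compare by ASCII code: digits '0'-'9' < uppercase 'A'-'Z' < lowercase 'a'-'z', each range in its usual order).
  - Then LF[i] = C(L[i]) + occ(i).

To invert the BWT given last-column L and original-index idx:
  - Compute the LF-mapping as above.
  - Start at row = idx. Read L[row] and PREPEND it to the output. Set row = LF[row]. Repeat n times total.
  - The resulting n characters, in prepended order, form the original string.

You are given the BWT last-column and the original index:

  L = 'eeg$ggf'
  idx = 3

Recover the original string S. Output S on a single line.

Answer: fgggee$

Derivation:
LF mapping: 1 2 4 0 5 6 3
Walk LF starting at row 3, prepending L[row]:
  step 1: row=3, L[3]='$', prepend. Next row=LF[3]=0
  step 2: row=0, L[0]='e', prepend. Next row=LF[0]=1
  step 3: row=1, L[1]='e', prepend. Next row=LF[1]=2
  step 4: row=2, L[2]='g', prepend. Next row=LF[2]=4
  step 5: row=4, L[4]='g', prepend. Next row=LF[4]=5
  step 6: row=5, L[5]='g', prepend. Next row=LF[5]=6
  step 7: row=6, L[6]='f', prepend. Next row=LF[6]=3
Reversed output: fgggee$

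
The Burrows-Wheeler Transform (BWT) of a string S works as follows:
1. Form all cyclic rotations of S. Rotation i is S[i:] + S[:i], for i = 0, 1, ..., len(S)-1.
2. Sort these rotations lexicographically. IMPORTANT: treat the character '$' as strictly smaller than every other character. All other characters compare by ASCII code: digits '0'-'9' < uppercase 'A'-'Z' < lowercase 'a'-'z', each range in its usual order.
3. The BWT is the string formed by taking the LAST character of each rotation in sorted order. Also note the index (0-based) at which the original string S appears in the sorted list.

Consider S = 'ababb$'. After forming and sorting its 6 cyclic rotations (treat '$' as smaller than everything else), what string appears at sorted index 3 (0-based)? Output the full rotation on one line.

All 6 rotations (rotation i = S[i:]+S[:i]):
  rot[0] = ababb$
  rot[1] = babb$a
  rot[2] = abb$ab
  rot[3] = bb$aba
  rot[4] = b$abab
  rot[5] = $ababb
Sorted (with $ < everything):
  sorted[0] = $ababb
  sorted[1] = ababb$
  sorted[2] = abb$ab
  sorted[3] = b$abab
  sorted[4] = babb$a
  sorted[5] = bb$aba
sorted[3] = b$abab

Answer: b$abab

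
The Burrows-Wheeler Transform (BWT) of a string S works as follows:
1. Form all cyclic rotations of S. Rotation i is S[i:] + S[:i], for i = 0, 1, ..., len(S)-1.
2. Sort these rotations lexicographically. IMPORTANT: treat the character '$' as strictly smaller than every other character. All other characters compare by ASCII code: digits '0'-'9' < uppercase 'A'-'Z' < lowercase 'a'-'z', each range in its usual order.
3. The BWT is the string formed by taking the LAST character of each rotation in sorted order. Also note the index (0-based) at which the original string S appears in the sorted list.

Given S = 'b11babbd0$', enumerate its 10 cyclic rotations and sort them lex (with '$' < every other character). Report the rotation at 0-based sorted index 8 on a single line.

All 10 rotations (rotation i = S[i:]+S[:i]):
  rot[0] = b11babbd0$
  rot[1] = 11babbd0$b
  rot[2] = 1babbd0$b1
  rot[3] = babbd0$b11
  rot[4] = abbd0$b11b
  rot[5] = bbd0$b11ba
  rot[6] = bd0$b11bab
  rot[7] = d0$b11babb
  rot[8] = 0$b11babbd
  rot[9] = $b11babbd0
Sorted (with $ < everything):
  sorted[0] = $b11babbd0
  sorted[1] = 0$b11babbd
  sorted[2] = 11babbd0$b
  sorted[3] = 1babbd0$b1
  sorted[4] = abbd0$b11b
  sorted[5] = b11babbd0$
  sorted[6] = babbd0$b11
  sorted[7] = bbd0$b11ba
  sorted[8] = bd0$b11bab
  sorted[9] = d0$b11babb
sorted[8] = bd0$b11bab

Answer: bd0$b11bab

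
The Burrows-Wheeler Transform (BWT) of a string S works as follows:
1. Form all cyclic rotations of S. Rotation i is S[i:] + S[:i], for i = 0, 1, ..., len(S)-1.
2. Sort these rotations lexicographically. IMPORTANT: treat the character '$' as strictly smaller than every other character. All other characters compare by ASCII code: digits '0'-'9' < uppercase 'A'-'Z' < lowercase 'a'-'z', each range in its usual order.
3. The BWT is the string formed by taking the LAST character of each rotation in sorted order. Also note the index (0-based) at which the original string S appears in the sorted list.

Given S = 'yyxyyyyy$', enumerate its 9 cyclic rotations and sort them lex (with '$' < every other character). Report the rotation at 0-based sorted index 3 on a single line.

Answer: yxyyyyy$y

Derivation:
All 9 rotations (rotation i = S[i:]+S[:i]):
  rot[0] = yyxyyyyy$
  rot[1] = yxyyyyy$y
  rot[2] = xyyyyy$yy
  rot[3] = yyyyy$yyx
  rot[4] = yyyy$yyxy
  rot[5] = yyy$yyxyy
  rot[6] = yy$yyxyyy
  rot[7] = y$yyxyyyy
  rot[8] = $yyxyyyyy
Sorted (with $ < everything):
  sorted[0] = $yyxyyyyy
  sorted[1] = xyyyyy$yy
  sorted[2] = y$yyxyyyy
  sorted[3] = yxyyyyy$y
  sorted[4] = yy$yyxyyy
  sorted[5] = yyxyyyyy$
  sorted[6] = yyy$yyxyy
  sorted[7] = yyyy$yyxy
  sorted[8] = yyyyy$yyx
sorted[3] = yxyyyyy$y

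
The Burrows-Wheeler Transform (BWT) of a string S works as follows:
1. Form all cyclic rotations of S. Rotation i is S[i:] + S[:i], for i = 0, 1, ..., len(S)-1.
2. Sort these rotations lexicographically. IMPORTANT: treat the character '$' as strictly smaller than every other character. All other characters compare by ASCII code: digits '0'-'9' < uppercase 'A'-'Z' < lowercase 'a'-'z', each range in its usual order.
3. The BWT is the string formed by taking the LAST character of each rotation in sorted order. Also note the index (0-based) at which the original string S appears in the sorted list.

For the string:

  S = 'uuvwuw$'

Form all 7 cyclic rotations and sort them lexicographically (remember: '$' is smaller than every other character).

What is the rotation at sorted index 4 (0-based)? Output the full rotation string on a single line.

Answer: vwuw$uu

Derivation:
All 7 rotations (rotation i = S[i:]+S[:i]):
  rot[0] = uuvwuw$
  rot[1] = uvwuw$u
  rot[2] = vwuw$uu
  rot[3] = wuw$uuv
  rot[4] = uw$uuvw
  rot[5] = w$uuvwu
  rot[6] = $uuvwuw
Sorted (with $ < everything):
  sorted[0] = $uuvwuw
  sorted[1] = uuvwuw$
  sorted[2] = uvwuw$u
  sorted[3] = uw$uuvw
  sorted[4] = vwuw$uu
  sorted[5] = w$uuvwu
  sorted[6] = wuw$uuv
sorted[4] = vwuw$uu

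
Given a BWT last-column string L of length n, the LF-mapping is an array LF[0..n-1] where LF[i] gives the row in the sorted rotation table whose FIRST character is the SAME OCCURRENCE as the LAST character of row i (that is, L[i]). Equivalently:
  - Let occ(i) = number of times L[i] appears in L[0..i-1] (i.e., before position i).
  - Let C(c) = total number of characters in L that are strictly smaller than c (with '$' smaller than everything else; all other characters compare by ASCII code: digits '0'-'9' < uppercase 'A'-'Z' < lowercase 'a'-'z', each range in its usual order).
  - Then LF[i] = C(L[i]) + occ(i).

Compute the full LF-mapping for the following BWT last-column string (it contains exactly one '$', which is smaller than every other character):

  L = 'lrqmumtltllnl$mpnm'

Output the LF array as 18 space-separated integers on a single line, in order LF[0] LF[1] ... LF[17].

Char counts: '$':1, 'l':5, 'm':4, 'n':2, 'p':1, 'q':1, 'r':1, 't':2, 'u':1
C (first-col start): C('$')=0, C('l')=1, C('m')=6, C('n')=10, C('p')=12, C('q')=13, C('r')=14, C('t')=15, C('u')=17
L[0]='l': occ=0, LF[0]=C('l')+0=1+0=1
L[1]='r': occ=0, LF[1]=C('r')+0=14+0=14
L[2]='q': occ=0, LF[2]=C('q')+0=13+0=13
L[3]='m': occ=0, LF[3]=C('m')+0=6+0=6
L[4]='u': occ=0, LF[4]=C('u')+0=17+0=17
L[5]='m': occ=1, LF[5]=C('m')+1=6+1=7
L[6]='t': occ=0, LF[6]=C('t')+0=15+0=15
L[7]='l': occ=1, LF[7]=C('l')+1=1+1=2
L[8]='t': occ=1, LF[8]=C('t')+1=15+1=16
L[9]='l': occ=2, LF[9]=C('l')+2=1+2=3
L[10]='l': occ=3, LF[10]=C('l')+3=1+3=4
L[11]='n': occ=0, LF[11]=C('n')+0=10+0=10
L[12]='l': occ=4, LF[12]=C('l')+4=1+4=5
L[13]='$': occ=0, LF[13]=C('$')+0=0+0=0
L[14]='m': occ=2, LF[14]=C('m')+2=6+2=8
L[15]='p': occ=0, LF[15]=C('p')+0=12+0=12
L[16]='n': occ=1, LF[16]=C('n')+1=10+1=11
L[17]='m': occ=3, LF[17]=C('m')+3=6+3=9

Answer: 1 14 13 6 17 7 15 2 16 3 4 10 5 0 8 12 11 9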